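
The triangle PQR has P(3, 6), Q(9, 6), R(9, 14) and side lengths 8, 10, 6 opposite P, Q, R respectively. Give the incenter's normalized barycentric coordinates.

The incenter has barycentric coordinates proportional to the opposite side lengths: (8 : 10 : 6).
Normalizing by 8+10+6 = 24 gives (1/3, 5/12, 1/4).

(1/3, 5/12, 1/4)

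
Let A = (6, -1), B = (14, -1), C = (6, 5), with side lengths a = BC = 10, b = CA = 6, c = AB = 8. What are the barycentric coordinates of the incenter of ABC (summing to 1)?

The incenter has barycentric coordinates proportional to the opposite side lengths: (10 : 6 : 8).
Normalizing by 10+6+8 = 24 gives (5/12, 1/4, 1/3).

(5/12, 1/4, 1/3)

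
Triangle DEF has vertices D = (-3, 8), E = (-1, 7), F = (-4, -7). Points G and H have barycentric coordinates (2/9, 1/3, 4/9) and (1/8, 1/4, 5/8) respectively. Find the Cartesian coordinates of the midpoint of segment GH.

Barycentric coordinates of the midpoint are the average: (25/144, 7/24, 77/144).
Converting: (25/144)·D + (7/24)·E + (77/144)·F = (-425/144, -5/16).

(-425/144, -5/16)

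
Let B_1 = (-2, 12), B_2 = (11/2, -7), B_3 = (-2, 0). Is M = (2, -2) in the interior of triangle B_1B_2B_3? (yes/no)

yes

Barycentric coordinates of M: (13/90, 8/15, 29/90).
The three coordinates are positive, positive, positive; a point is interior exactly when all three are positive.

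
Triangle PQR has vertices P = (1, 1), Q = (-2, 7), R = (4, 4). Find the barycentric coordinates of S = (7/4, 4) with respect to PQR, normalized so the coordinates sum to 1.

Signed area of the reference triangle: [PQR] = ½·(1·(7−4) + (-2)·(4−1) + 4·(1−7)) = ½·(3 − 6 − 24) = -27/2.
[SQR] = ½·((7/4)·(7−4) + (-2)·(4−4) + 4·(4−7)) = ½·(21/4 + 0 − 12) = -27/8, so the P-coordinate is (-27/8)/(-27/2) = 1/4.
[PSR] = ½·(1·(4−4) + (7/4)·(4−1) + 4·(1−4)) = ½·(0 + 21/4 − 12) = -27/8, so the Q-coordinate is 1/4.
[PQS] = ½·(1·(7−4) + (-2)·(4−1) + (7/4)·(1−7)) = ½·(3 − 6 − 21/2) = -27/4, so the R-coordinate is 1/2.
Check: 1/4 + 1/4 + 1/2 = 1.

(1/4, 1/4, 1/2)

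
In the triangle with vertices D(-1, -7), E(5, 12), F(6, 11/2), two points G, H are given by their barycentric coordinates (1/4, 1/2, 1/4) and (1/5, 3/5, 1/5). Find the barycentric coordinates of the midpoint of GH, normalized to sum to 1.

(9/40, 11/20, 9/40)

Since both coordinate triples sum to 1, the midpoint's barycentrics are the componentwise average.
(1/4+1/5)/2 = 9/40; similarly 11/20 and 9/40.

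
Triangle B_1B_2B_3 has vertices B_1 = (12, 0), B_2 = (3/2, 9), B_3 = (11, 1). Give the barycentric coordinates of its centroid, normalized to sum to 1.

(1/3, 1/3, 1/3)

The centroid is the average of the vertices, so each weight is 1/3.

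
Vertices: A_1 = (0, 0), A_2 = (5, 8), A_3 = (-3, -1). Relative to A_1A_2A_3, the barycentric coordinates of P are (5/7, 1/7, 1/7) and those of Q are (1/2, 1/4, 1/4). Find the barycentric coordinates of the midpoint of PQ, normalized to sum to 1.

(17/28, 11/56, 11/56)

Since both coordinate triples sum to 1, the midpoint's barycentrics are the componentwise average.
(5/7+1/2)/2 = 17/28; similarly 11/56 and 11/56.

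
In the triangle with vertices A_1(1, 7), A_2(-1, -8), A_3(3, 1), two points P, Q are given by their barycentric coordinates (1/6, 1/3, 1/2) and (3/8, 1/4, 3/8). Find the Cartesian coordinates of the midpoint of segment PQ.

Barycentric coordinates of the midpoint are the average: (13/48, 7/24, 7/16).
Converting: (13/48)·A_1 + (7/24)·A_2 + (7/16)·A_3 = (31/24, 0).

(31/24, 0)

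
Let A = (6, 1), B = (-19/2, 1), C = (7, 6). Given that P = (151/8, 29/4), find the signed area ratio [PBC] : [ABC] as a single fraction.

[ABC] = ½·(6·(1−6) + (-19/2)·(6−1) + 7·(1−1)) = ½·(-30 − 95/2 + 0) = -155/4.
[PBC] = ½·((151/8)·(1−6) + (-19/2)·(6−(29/4)) + 7·(29/4−1)) = ½·(-755/8 + 95/8 + 175/4) = -155/8, so the ratio is (-155/8)/(-155/4) = 1/2.

1/2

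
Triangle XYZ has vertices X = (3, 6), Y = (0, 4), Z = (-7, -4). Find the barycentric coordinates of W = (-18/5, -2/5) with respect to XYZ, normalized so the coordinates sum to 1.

Signed area of the reference triangle: [XYZ] = ½·(3·(4−(-4)) + 0·(-4−6) + (-7)·(6−4)) = ½·(24 + 0 − 14) = 5.
[WYZ] = ½·((-18/5)·(4−(-4)) + 0·(-4−(-2/5)) + (-7)·(-2/5−4)) = ½·(-144/5 + 0 + 154/5) = 1, so the X-coordinate is 1/5 = 1/5.
[XWZ] = ½·(3·(-2/5−(-4)) + (-18/5)·(-4−6) + (-7)·(6−(-2/5))) = ½·(54/5 + 36 − 224/5) = 1, so the Y-coordinate is 1/5.
[XYW] = ½·(3·(4−(-2/5)) + 0·(-2/5−6) + (-18/5)·(6−4)) = ½·(66/5 + 0 − 36/5) = 3, so the Z-coordinate is 3/5.

(1/5, 1/5, 3/5)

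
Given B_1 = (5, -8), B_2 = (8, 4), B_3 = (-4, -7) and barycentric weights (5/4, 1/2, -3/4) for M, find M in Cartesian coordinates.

M = (5/4)·B_1 + (1/2)·B_2 + (-3/4)·B_3.
x-coordinate: (5/4)·5 + (1/2)·8 + (-3/4)·(-4) = 53/4.
y-coordinate: (5/4)·(-8) + (1/2)·4 + (-3/4)·(-7) = -11/4.

(53/4, -11/4)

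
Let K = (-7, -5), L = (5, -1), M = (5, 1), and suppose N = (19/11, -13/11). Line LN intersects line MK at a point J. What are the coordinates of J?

(1/2, -5/4)

Barycentric coordinates of N with respect to KLM: (3/11, 3/11, 5/11).
On side MK the L-coordinate is zero; dropping N's L-weight 3/11 and renormalizing the remaining 5/11 : 3/11 gives weights 5/8, 3/8 on M, K.
J = (5/8)·(5, 1) + (3/8)·(-7, -5) = (1/2, -5/4).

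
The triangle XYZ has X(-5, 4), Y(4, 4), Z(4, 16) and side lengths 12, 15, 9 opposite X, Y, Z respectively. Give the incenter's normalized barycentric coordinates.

(1/3, 5/12, 1/4)

The incenter has barycentric coordinates proportional to the opposite side lengths: (12 : 15 : 9).
Normalizing by 12+15+9 = 36 gives (1/3, 5/12, 1/4).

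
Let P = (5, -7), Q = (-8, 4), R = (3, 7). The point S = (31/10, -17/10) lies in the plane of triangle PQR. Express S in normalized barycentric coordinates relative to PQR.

Signed area of the reference triangle: [PQR] = ½·(5·(4−7) + (-8)·(7−(-7)) + 3·(-7−4)) = ½·(-15 − 112 − 33) = -80.
[SQR] = ½·((31/10)·(4−7) + (-8)·(7−(-17/10)) + 3·(-17/10−4)) = ½·(-93/10 − 348/5 − 171/10) = -48, so the P-coordinate is (-48)/(-80) = 3/5.
[PSR] = ½·(5·(-17/10−7) + (31/10)·(7−(-7)) + 3·(-7−(-17/10))) = ½·(-87/2 + 217/5 − 159/10) = -8, so the Q-coordinate is 1/10.
[PQS] = ½·(5·(4−(-17/10)) + (-8)·(-17/10−(-7)) + (31/10)·(-7−4)) = ½·(57/2 − 212/5 − 341/10) = -24, so the R-coordinate is 3/10.

(3/5, 1/10, 3/10)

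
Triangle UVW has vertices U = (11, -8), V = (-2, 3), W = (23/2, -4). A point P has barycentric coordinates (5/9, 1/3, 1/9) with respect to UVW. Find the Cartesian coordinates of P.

P = (5/9)·U + (1/3)·V + (1/9)·W.
x-coordinate: (5/9)·11 + (1/3)·(-2) + (1/9)·(23/2) = 121/18.
y-coordinate: (5/9)·(-8) + (1/3)·3 + (1/9)·(-4) = -35/9.

(121/18, -35/9)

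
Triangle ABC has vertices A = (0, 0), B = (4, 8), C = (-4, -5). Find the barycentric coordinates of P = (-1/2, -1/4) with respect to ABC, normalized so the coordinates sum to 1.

Signed area of the reference triangle: [ABC] = ½·(0·(8−(-5)) + 4·(-5−0) + (-4)·(0−8)) = ½·(0 − 20 + 32) = 6.
[PBC] = ½·((-1/2)·(8−(-5)) + 4·(-5−(-1/4)) + (-4)·(-1/4−8)) = ½·(-13/2 − 19 + 33) = 15/4, so the A-coordinate is (15/4)/6 = 5/8.
[APC] = ½·(0·(-1/4−(-5)) + (-1/2)·(-5−0) + (-4)·(0−(-1/4))) = ½·(0 + 5/2 − 1) = 3/4, so the B-coordinate is 1/8.
[ABP] = ½·(0·(8−(-1/4)) + 4·(-1/4−0) + (-1/2)·(0−8)) = ½·(0 − 1 + 4) = 3/2, so the C-coordinate is 1/4.
Check: 5/8 + 1/8 + 1/4 = 1.

(5/8, 1/8, 1/4)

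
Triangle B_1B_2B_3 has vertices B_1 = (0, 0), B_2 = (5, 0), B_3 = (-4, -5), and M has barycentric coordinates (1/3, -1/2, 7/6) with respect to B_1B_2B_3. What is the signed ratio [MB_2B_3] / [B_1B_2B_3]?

The signed ratio [MB_2B_3]/[B_1B_2B_3] equals the barycentric coordinate of M at vertex B_1, which is 1/3.

1/3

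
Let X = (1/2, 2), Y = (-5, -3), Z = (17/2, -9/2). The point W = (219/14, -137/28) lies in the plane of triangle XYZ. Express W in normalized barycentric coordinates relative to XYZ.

Signed area of the reference triangle: [XYZ] = ½·((1/2)·(-3−(-9/2)) + (-5)·(-9/2−2) + (17/2)·(2−(-3))) = ½·(3/4 + 65/2 + 85/2) = 303/8.
[WYZ] = ½·((219/14)·(-3−(-9/2)) + (-5)·(-9/2−(-137/28)) + (17/2)·(-137/28−(-3))) = ½·(657/28 − 55/28 − 901/56) = 303/112, so the X-coordinate is (303/112)/(303/8) = 1/14.
[XWZ] = ½·((1/2)·(-137/28−(-9/2)) + (219/14)·(-9/2−2) + (17/2)·(2−(-137/28))) = ½·(-11/56 − 2847/28 + 3281/56) = -303/14, so the Y-coordinate is -4/7.
[XYW] = ½·((1/2)·(-3−(-137/28)) + (-5)·(-137/28−2) + (219/14)·(2−(-3))) = ½·(53/56 + 965/28 + 1095/14) = 909/16, so the Z-coordinate is 3/2.
Check: 1/14 − 4/7 + 3/2 = 1.

(1/14, -4/7, 3/2)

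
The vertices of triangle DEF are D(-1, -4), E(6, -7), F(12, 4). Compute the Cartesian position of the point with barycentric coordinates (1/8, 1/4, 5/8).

(71/8, 1/4)

G = (1/8)·D + (1/4)·E + (5/8)·F.
x-coordinate: (1/8)·(-1) + (1/4)·6 + (5/8)·12 = 71/8.
y-coordinate: (1/8)·(-4) + (1/4)·(-7) + (5/8)·4 = 1/4.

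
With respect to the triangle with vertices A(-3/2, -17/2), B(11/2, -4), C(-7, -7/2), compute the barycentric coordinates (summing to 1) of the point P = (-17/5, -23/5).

Signed area of the reference triangle: [ABC] = ½·((-3/2)·(-4−(-7/2)) + (11/2)·(-7/2−(-17/2)) + (-7)·(-17/2−(-4))) = ½·(3/4 + 55/2 + 63/2) = 239/8.
[PBC] = ½·((-17/5)·(-4−(-7/2)) + (11/2)·(-7/2−(-23/5)) + (-7)·(-23/5−(-4))) = ½·(17/10 + 121/20 + 21/5) = 239/40, so the A-coordinate is (239/40)/(239/8) = 1/5.
[APC] = ½·((-3/2)·(-23/5−(-7/2)) + (-17/5)·(-7/2−(-17/2)) + (-7)·(-17/2−(-23/5))) = ½·(33/20 − 17 + 273/10) = 239/40, so the B-coordinate is 1/5.
[ABP] = ½·((-3/2)·(-4−(-23/5)) + (11/2)·(-23/5−(-17/2)) + (-17/5)·(-17/2−(-4))) = ½·(-9/10 + 429/20 + 153/10) = 717/40, so the C-coordinate is 3/5.

(1/5, 1/5, 3/5)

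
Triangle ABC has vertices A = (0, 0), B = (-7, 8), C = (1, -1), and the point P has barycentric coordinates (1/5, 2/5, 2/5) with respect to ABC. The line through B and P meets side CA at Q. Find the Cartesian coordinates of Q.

Line BP meets CA where the B-coordinate vanishes; zeroing P's B-weight and renormalizing leaves C, A-weights 2/5 : 1/5 → (2/3, 1/3).
So Q = (2/3)·C + (1/3)·A = (2/3, -2/3).

(2/3, -2/3)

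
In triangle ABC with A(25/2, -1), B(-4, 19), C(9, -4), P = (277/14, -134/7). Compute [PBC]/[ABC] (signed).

[ABC] = ½·((25/2)·(19−(-4)) + (-4)·(-4−(-1)) + 9·(-1−19)) = ½·(575/2 + 12 − 180) = 239/4.
[PBC] = ½·((277/14)·(19−(-4)) + (-4)·(-4−(-134/7)) + 9·(-134/7−19)) = ½·(6371/14 − 424/7 − 2403/7) = 717/28, so the ratio is (717/28)/(239/4) = 3/7.

3/7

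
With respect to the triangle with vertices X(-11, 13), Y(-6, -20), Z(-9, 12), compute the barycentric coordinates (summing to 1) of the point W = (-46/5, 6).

(2/5, 1/5, 2/5)

Signed area of the reference triangle: [XYZ] = ½·((-11)·(-20−12) + (-6)·(12−13) + (-9)·(13−(-20))) = ½·(352 + 6 − 297) = 61/2.
[WYZ] = ½·((-46/5)·(-20−12) + (-6)·(12−6) + (-9)·(6−(-20))) = ½·(1472/5 − 36 − 234) = 61/5, so the X-coordinate is (61/5)/(61/2) = 2/5.
[XWZ] = ½·((-11)·(6−12) + (-46/5)·(12−13) + (-9)·(13−6)) = ½·(66 + 46/5 − 63) = 61/10, so the Y-coordinate is 1/5.
[XYW] = ½·((-11)·(-20−6) + (-6)·(6−13) + (-46/5)·(13−(-20))) = ½·(286 + 42 − 1518/5) = 61/5, so the Z-coordinate is 2/5.
Check: 2/5 + 1/5 + 2/5 = 1.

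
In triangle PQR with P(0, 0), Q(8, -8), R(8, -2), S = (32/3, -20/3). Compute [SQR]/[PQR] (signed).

-1/3

[PQR] = ½·(0·(-8−(-2)) + 8·(-2−0) + 8·(0−(-8))) = ½·(0 − 16 + 64) = 24.
[SQR] = ½·((32/3)·(-8−(-2)) + 8·(-2−(-20/3)) + 8·(-20/3−(-8))) = ½·(-64 + 112/3 + 32/3) = -8, so the ratio is (-8)/24 = -1/3.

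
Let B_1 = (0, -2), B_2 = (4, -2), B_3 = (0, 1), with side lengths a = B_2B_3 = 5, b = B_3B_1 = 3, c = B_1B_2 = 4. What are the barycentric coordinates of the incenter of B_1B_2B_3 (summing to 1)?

(5/12, 1/4, 1/3)

The incenter has barycentric coordinates proportional to the opposite side lengths: (5 : 3 : 4).
Normalizing by 5+3+4 = 12 gives (5/12, 1/4, 1/3).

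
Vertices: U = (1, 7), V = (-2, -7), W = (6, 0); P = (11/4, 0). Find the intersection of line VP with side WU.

(13/3, 7/3)

Barycentric coordinates of P with respect to UVW: (1/4, 1/4, 1/2).
On side WU the V-coordinate is zero; dropping P's V-weight 1/4 and renormalizing the remaining 1/2 : 1/4 gives weights 2/3, 1/3 on W, U.
Q = (2/3)·(6, 0) + (1/3)·(1, 7) = (13/3, 7/3).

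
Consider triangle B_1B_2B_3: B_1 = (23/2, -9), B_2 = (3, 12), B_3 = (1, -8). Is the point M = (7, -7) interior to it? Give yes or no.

Barycentric coordinates of M: (59/106, 33/424, 155/424).
The three coordinates are positive, positive, positive; a point is interior exactly when all three are positive.

yes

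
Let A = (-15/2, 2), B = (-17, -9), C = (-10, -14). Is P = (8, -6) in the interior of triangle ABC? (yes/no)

no

Barycentric coordinates of P: (292/249, -536/249, 493/249).
The three coordinates are positive, negative, positive; a point is interior exactly when all three are positive.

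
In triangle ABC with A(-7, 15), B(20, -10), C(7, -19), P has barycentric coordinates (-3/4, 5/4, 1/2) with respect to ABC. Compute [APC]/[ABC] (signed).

5/4

The signed ratio [APC]/[ABC] equals the barycentric coordinate of P at vertex B, which is 5/4.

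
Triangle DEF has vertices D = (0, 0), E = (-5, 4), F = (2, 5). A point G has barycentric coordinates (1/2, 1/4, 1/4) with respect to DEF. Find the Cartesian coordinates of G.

G = (1/2)·D + (1/4)·E + (1/4)·F.
x-coordinate: (1/2)·0 + (1/4)·(-5) + (1/4)·2 = -3/4.
y-coordinate: (1/2)·0 + (1/4)·4 + (1/4)·5 = 9/4.

(-3/4, 9/4)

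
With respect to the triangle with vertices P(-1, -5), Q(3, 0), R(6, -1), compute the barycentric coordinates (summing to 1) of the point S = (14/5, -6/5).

(1/5, 3/5, 1/5)

Signed area of the reference triangle: [PQR] = ½·((-1)·(0−(-1)) + 3·(-1−(-5)) + 6·(-5−0)) = ½·(-1 + 12 − 30) = -19/2.
[SQR] = ½·((14/5)·(0−(-1)) + 3·(-1−(-6/5)) + 6·(-6/5−0)) = ½·(14/5 + 3/5 − 36/5) = -19/10, so the P-coordinate is (-19/10)/(-19/2) = 1/5.
[PSR] = ½·((-1)·(-6/5−(-1)) + (14/5)·(-1−(-5)) + 6·(-5−(-6/5))) = ½·(1/5 + 56/5 − 114/5) = -57/10, so the Q-coordinate is 3/5.
[PQS] = ½·((-1)·(0−(-6/5)) + 3·(-6/5−(-5)) + (14/5)·(-5−0)) = ½·(-6/5 + 57/5 − 14) = -19/10, so the R-coordinate is 1/5.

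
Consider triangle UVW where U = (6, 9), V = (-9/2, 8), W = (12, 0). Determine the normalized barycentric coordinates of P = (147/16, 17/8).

Signed area of the reference triangle: [UVW] = ½·(6·(8−0) + (-9/2)·(0−9) + 12·(9−8)) = ½·(48 + 81/2 + 12) = 201/4.
[PVW] = ½·((147/16)·(8−0) + (-9/2)·(0−(17/8)) + 12·(17/8−8)) = ½·(147/2 + 153/16 − 141/2) = 201/32, so the U-coordinate is (201/32)/(201/4) = 1/8.
[UPW] = ½·(6·(17/8−0) + (147/16)·(0−9) + 12·(9−(17/8))) = ½·(51/4 − 1323/16 + 165/2) = 201/32, so the V-coordinate is 1/8.
[UVP] = ½·(6·(8−(17/8)) + (-9/2)·(17/8−9) + (147/16)·(9−8)) = ½·(141/4 + 495/16 + 147/16) = 603/16, so the W-coordinate is 3/4.

(1/8, 1/8, 3/4)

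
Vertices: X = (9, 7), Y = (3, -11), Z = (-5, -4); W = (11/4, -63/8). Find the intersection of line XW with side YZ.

Barycentric coordinates of W with respect to XYZ: (1/8, 3/4, 1/8).
On side YZ the X-coordinate is zero; dropping W's X-weight 1/8 and renormalizing the remaining 3/4 : 1/8 gives weights 6/7, 1/7 on Y, Z.
V = (6/7)·(3, -11) + (1/7)·(-5, -4) = (13/7, -10).

(13/7, -10)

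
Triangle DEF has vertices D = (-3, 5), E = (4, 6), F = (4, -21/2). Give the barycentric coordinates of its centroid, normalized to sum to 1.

The centroid is the average of the vertices, so each weight is 1/3.

(1/3, 1/3, 1/3)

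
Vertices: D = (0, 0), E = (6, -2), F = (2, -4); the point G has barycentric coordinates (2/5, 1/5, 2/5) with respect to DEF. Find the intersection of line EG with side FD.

(1, -2)

Line EG meets FD where the E-coordinate vanishes; zeroing G's E-weight and renormalizing leaves F, D-weights 2/5 : 2/5 → (1/2, 1/2).
So H = (1/2)·F + (1/2)·D = (1, -2).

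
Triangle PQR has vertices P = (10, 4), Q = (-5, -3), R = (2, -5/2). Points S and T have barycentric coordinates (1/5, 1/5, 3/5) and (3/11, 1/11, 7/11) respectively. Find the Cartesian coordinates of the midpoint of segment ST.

Barycentric coordinates of the midpoint are the average: (13/55, 8/55, 34/55).
Converting: (13/55)·P + (8/55)·Q + (34/55)·R = (158/55, -57/55).

(158/55, -57/55)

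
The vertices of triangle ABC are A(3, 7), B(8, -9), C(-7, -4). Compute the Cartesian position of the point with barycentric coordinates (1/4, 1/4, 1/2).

(-3/4, -5/2)

P = (1/4)·A + (1/4)·B + (1/2)·C.
x-coordinate: (1/4)·3 + (1/4)·8 + (1/2)·(-7) = -3/4.
y-coordinate: (1/4)·7 + (1/4)·(-9) + (1/2)·(-4) = -5/2.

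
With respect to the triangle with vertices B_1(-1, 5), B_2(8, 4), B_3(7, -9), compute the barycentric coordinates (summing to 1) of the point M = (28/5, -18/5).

Signed area of the reference triangle: [B_1B_2B_3] = ½·((-1)·(4−(-9)) + 8·(-9−5) + 7·(5−4)) = ½·(-13 − 112 + 7) = -59.
[MB_2B_3] = ½·((28/5)·(4−(-9)) + 8·(-9−(-18/5)) + 7·(-18/5−4)) = ½·(364/5 − 216/5 − 266/5) = -59/5, so the B_1-coordinate is (-59/5)/(-59) = 1/5.
[B_1MB_3] = ½·((-1)·(-18/5−(-9)) + (28/5)·(-9−5) + 7·(5−(-18/5))) = ½·(-27/5 − 392/5 + 301/5) = -59/5, so the B_2-coordinate is 1/5.
[B_1B_2M] = ½·((-1)·(4−(-18/5)) + 8·(-18/5−5) + (28/5)·(5−4)) = ½·(-38/5 − 344/5 + 28/5) = -177/5, so the B_3-coordinate is 3/5.

(1/5, 1/5, 3/5)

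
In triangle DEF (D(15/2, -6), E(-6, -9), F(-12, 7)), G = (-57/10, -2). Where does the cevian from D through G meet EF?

Barycentric coordinates of G with respect to DEF: (1/5, 2/5, 2/5).
On side EF the D-coordinate is zero; dropping G's D-weight 1/5 and renormalizing the remaining 2/5 : 2/5 gives weights 1/2, 1/2 on E, F.
H = (1/2)·(-6, -9) + (1/2)·(-12, 7) = (-9, -1).

(-9, -1)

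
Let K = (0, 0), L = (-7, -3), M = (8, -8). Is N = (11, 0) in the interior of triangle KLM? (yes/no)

no

Barycentric coordinates of N: (27/16, -11/10, 33/80).
The three coordinates are positive, negative, positive; a point is interior exactly when all three are positive.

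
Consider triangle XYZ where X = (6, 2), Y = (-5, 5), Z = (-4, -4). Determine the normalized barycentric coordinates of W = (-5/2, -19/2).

(1/12, -2/3, 19/12)

Signed area of the reference triangle: [XYZ] = ½·(6·(5−(-4)) + (-5)·(-4−2) + (-4)·(2−5)) = ½·(54 + 30 + 12) = 48.
[WYZ] = ½·((-5/2)·(5−(-4)) + (-5)·(-4−(-19/2)) + (-4)·(-19/2−5)) = ½·(-45/2 − 55/2 + 58) = 4, so the X-coordinate is 4/48 = 1/12.
[XWZ] = ½·(6·(-19/2−(-4)) + (-5/2)·(-4−2) + (-4)·(2−(-19/2))) = ½·(-33 + 15 − 46) = -32, so the Y-coordinate is -2/3.
[XYW] = ½·(6·(5−(-19/2)) + (-5)·(-19/2−2) + (-5/2)·(2−5)) = ½·(87 + 115/2 + 15/2) = 76, so the Z-coordinate is 19/12.
Check: 1/12 − 2/3 + 19/12 = 1.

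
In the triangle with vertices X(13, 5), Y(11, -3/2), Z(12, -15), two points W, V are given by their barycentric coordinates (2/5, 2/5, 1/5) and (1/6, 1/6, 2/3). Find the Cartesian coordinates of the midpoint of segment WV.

Barycentric coordinates of the midpoint are the average: (17/60, 17/60, 13/30).
Converting: (17/60)·X + (17/60)·Y + (13/30)·Z = (12, -661/120).

(12, -661/120)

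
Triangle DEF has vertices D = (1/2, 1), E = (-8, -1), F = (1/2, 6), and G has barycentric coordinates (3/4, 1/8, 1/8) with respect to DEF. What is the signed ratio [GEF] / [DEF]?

The signed ratio [GEF]/[DEF] equals the barycentric coordinate of G at vertex D, which is 3/4.

3/4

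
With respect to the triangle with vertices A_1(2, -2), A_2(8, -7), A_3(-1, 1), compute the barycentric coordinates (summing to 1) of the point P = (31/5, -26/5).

Signed area of the reference triangle: [A_1A_2A_3] = ½·(2·(-7−1) + 8·(1−(-2)) + (-1)·(-2−(-7))) = ½·(-16 + 24 − 5) = 3/2.
[PA_2A_3] = ½·((31/5)·(-7−1) + 8·(1−(-26/5)) + (-1)·(-26/5−(-7))) = ½·(-248/5 + 248/5 − 9/5) = -9/10, so the A_1-coordinate is (-9/10)/(3/2) = -3/5.
[A_1PA_3] = ½·(2·(-26/5−1) + (31/5)·(1−(-2)) + (-1)·(-2−(-26/5))) = ½·(-62/5 + 93/5 − 16/5) = 3/2, so the A_2-coordinate is 1.
[A_1A_2P] = ½·(2·(-7−(-26/5)) + 8·(-26/5−(-2)) + (31/5)·(-2−(-7))) = ½·(-18/5 − 128/5 + 31) = 9/10, so the A_3-coordinate is 3/5.

(-3/5, 1, 3/5)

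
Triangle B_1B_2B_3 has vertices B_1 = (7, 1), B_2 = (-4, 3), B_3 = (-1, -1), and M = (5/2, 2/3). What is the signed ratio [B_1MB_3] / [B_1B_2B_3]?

1/6

[B_1B_2B_3] = ½·(7·(3−(-1)) + (-4)·(-1−1) + (-1)·(1−3)) = ½·(28 + 8 + 2) = 19.
[B_1MB_3] = ½·(7·(2/3−(-1)) + (5/2)·(-1−1) + (-1)·(1−(2/3))) = ½·(35/3 − 5 − 1/3) = 19/6, so the ratio is (19/6)/19 = 1/6.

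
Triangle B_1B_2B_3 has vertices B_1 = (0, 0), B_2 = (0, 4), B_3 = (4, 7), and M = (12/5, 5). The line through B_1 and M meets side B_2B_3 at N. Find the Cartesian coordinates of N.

(3, 25/4)

Barycentric coordinates of M with respect to B_1B_2B_3: (1/5, 1/5, 3/5).
On side B_2B_3 the B_1-coordinate is zero; dropping M's B_1-weight 1/5 and renormalizing the remaining 1/5 : 3/5 gives weights 1/4, 3/4 on B_2, B_3.
N = (1/4)·(0, 4) + (3/4)·(4, 7) = (3, 25/4).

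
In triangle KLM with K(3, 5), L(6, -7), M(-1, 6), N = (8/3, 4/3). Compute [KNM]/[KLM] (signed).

1/3

[KLM] = ½·(3·(-7−6) + 6·(6−5) + (-1)·(5−(-7))) = ½·(-39 + 6 − 12) = -45/2.
[KNM] = ½·(3·(4/3−6) + (8/3)·(6−5) + (-1)·(5−(4/3))) = ½·(-14 + 8/3 − 11/3) = -15/2, so the ratio is (-15/2)/(-45/2) = 1/3.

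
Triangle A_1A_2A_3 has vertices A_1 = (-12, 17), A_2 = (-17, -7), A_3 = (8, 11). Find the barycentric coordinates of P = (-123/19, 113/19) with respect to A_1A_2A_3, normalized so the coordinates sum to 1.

Signed area of the reference triangle: [A_1A_2A_3] = ½·((-12)·(-7−11) + (-17)·(11−17) + 8·(17−(-7))) = ½·(216 + 102 + 192) = 255.
[PA_2A_3] = ½·((-123/19)·(-7−11) + (-17)·(11−(113/19)) + 8·(113/19−(-7))) = ½·(2214/19 − 1632/19 + 1968/19) = 1275/19, so the A_1-coordinate is (1275/19)/255 = 5/19.
[A_1PA_3] = ½·((-12)·(113/19−11) + (-123/19)·(11−17) + 8·(17−(113/19))) = ½·(1152/19 + 738/19 + 1680/19) = 1785/19, so the A_2-coordinate is 7/19.
[A_1A_2P] = ½·((-12)·(-7−(113/19)) + (-17)·(113/19−17) + (-123/19)·(17−(-7))) = ½·(2952/19 + 3570/19 − 2952/19) = 1785/19, so the A_3-coordinate is 7/19.

(5/19, 7/19, 7/19)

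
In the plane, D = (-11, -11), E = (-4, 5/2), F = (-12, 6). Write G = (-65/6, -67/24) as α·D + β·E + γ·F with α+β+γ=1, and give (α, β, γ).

Signed area of the reference triangle: [DEF] = ½·((-11)·(5/2−6) + (-4)·(6−(-11)) + (-12)·(-11−(5/2))) = ½·(77/2 − 68 + 162) = 265/4.
[GEF] = ½·((-65/6)·(5/2−6) + (-4)·(6−(-67/24)) + (-12)·(-67/24−(5/2))) = ½·(455/12 − 211/6 + 127/2) = 265/8, so the D-coordinate is (265/8)/(265/4) = 1/2.
[DGF] = ½·((-11)·(-67/24−6) + (-65/6)·(6−(-11)) + (-12)·(-11−(-67/24))) = ½·(2321/24 − 1105/6 + 197/2) = 265/48, so the E-coordinate is 1/12.
[DEG] = ½·((-11)·(5/2−(-67/24)) + (-4)·(-67/24−(-11)) + (-65/6)·(-11−(5/2))) = ½·(-1397/24 − 197/6 + 585/4) = 1325/48, so the F-coordinate is 5/12.
Check: 1/2 + 1/12 + 5/12 = 1.

(1/2, 1/12, 5/12)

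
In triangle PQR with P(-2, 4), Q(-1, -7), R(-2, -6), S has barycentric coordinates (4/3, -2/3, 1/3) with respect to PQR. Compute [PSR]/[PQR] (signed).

-2/3

The signed ratio [PSR]/[PQR] equals the barycentric coordinate of S at vertex Q, which is -2/3.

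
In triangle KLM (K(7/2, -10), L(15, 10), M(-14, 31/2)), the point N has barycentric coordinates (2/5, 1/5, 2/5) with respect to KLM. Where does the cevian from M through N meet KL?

Line MN meets KL where the M-coordinate vanishes; zeroing N's M-weight and renormalizing leaves K, L-weights 2/5 : 1/5 → (2/3, 1/3).
So J = (2/3)·K + (1/3)·L = (22/3, -10/3).

(22/3, -10/3)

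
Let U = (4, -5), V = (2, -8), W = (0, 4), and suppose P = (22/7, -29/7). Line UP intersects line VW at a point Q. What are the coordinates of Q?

(1, -2)

Barycentric coordinates of P with respect to UVW: (5/7, 1/7, 1/7).
On side VW the U-coordinate is zero; dropping P's U-weight 5/7 and renormalizing the remaining 1/7 : 1/7 gives weights 1/2, 1/2 on V, W.
Q = (1/2)·(2, -8) + (1/2)·(0, 4) = (1, -2).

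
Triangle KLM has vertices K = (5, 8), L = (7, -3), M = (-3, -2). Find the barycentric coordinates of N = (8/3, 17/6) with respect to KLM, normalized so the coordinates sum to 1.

Signed area of the reference triangle: [KLM] = ½·(5·(-3−(-2)) + 7·(-2−8) + (-3)·(8−(-3))) = ½·(-5 − 70 − 33) = -54.
[NLM] = ½·((8/3)·(-3−(-2)) + 7·(-2−(17/6)) + (-3)·(17/6−(-3))) = ½·(-8/3 − 203/6 − 35/2) = -27, so the K-coordinate is (-27)/(-54) = 1/2.
[KNM] = ½·(5·(17/6−(-2)) + (8/3)·(-2−8) + (-3)·(8−(17/6))) = ½·(145/6 − 80/3 − 31/2) = -9, so the L-coordinate is 1/6.
[KLN] = ½·(5·(-3−(17/6)) + 7·(17/6−8) + (8/3)·(8−(-3))) = ½·(-175/6 − 217/6 + 88/3) = -18, so the M-coordinate is 1/3.
Check: 1/2 + 1/6 + 1/3 = 1.

(1/2, 1/6, 1/3)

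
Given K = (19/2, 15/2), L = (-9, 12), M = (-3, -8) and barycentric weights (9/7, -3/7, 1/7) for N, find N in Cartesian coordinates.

N = (9/7)·K + (-3/7)·L + (1/7)·M.
x-coordinate: (9/7)·(19/2) + (-3/7)·(-9) + (1/7)·(-3) = 219/14.
y-coordinate: (9/7)·(15/2) + (-3/7)·12 + (1/7)·(-8) = 47/14.

(219/14, 47/14)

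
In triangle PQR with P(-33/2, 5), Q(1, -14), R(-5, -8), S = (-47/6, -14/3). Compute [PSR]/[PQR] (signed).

[PQR] = ½·((-33/2)·(-14−(-8)) + 1·(-8−5) + (-5)·(5−(-14))) = ½·(99 − 13 − 95) = -9/2.
[PSR] = ½·((-33/2)·(-14/3−(-8)) + (-47/6)·(-8−5) + (-5)·(5−(-14/3))) = ½·(-55 + 611/6 − 145/3) = -3/4, so the ratio is (-3/4)/(-9/2) = 1/6.

1/6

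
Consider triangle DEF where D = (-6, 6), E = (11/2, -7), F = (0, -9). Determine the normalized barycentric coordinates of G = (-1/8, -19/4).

(1/4, 1/4, 1/2)

Signed area of the reference triangle: [DEF] = ½·((-6)·(-7−(-9)) + (11/2)·(-9−6) + 0·(6−(-7))) = ½·(-12 − 165/2 + 0) = -189/4.
[GEF] = ½·((-1/8)·(-7−(-9)) + (11/2)·(-9−(-19/4)) + 0·(-19/4−(-7))) = ½·(-1/4 − 187/8 + 0) = -189/16, so the D-coordinate is (-189/16)/(-189/4) = 1/4.
[DGF] = ½·((-6)·(-19/4−(-9)) + (-1/8)·(-9−6) + 0·(6−(-19/4))) = ½·(-51/2 + 15/8 + 0) = -189/16, so the E-coordinate is 1/4.
[DEG] = ½·((-6)·(-7−(-19/4)) + (11/2)·(-19/4−6) + (-1/8)·(6−(-7))) = ½·(27/2 − 473/8 − 13/8) = -189/8, so the F-coordinate is 1/2.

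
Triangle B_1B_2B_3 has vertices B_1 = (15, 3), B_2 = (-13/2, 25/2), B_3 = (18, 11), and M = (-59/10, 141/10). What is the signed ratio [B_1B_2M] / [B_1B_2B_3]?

1/5

[B_1B_2B_3] = ½·(15·(25/2−11) + (-13/2)·(11−3) + 18·(3−(25/2))) = ½·(45/2 − 52 − 171) = -401/4.
[B_1B_2M] = ½·(15·(25/2−(141/10)) + (-13/2)·(141/10−3) + (-59/10)·(3−(25/2))) = ½·(-24 − 1443/20 + 1121/20) = -401/20, so the ratio is (-401/20)/(-401/4) = 1/5.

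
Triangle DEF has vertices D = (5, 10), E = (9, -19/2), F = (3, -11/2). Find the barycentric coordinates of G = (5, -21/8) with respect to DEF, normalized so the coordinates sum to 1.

(1/4, 1/4, 1/2)

Signed area of the reference triangle: [DEF] = ½·(5·(-19/2−(-11/2)) + 9·(-11/2−10) + 3·(10−(-19/2))) = ½·(-20 − 279/2 + 117/2) = -101/2.
[GEF] = ½·(5·(-19/2−(-11/2)) + 9·(-11/2−(-21/8)) + 3·(-21/8−(-19/2))) = ½·(-20 − 207/8 + 165/8) = -101/8, so the D-coordinate is (-101/8)/(-101/2) = 1/4.
[DGF] = ½·(5·(-21/8−(-11/2)) + 5·(-11/2−10) + 3·(10−(-21/8))) = ½·(115/8 − 155/2 + 303/8) = -101/8, so the E-coordinate is 1/4.
[DEG] = ½·(5·(-19/2−(-21/8)) + 9·(-21/8−10) + 5·(10−(-19/2))) = ½·(-275/8 − 909/8 + 195/2) = -101/4, so the F-coordinate is 1/2.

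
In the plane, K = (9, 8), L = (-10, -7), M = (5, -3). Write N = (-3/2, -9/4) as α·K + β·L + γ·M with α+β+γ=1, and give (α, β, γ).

Signed area of the reference triangle: [KLM] = ½·(9·(-7−(-3)) + (-10)·(-3−8) + 5·(8−(-7))) = ½·(-36 + 110 + 75) = 149/2.
[NLM] = ½·((-3/2)·(-7−(-3)) + (-10)·(-3−(-9/4)) + 5·(-9/4−(-7))) = ½·(6 + 15/2 + 95/4) = 149/8, so the K-coordinate is (149/8)/(149/2) = 1/4.
[KNM] = ½·(9·(-9/4−(-3)) + (-3/2)·(-3−8) + 5·(8−(-9/4))) = ½·(27/4 + 33/2 + 205/4) = 149/4, so the L-coordinate is 1/2.
[KLN] = ½·(9·(-7−(-9/4)) + (-10)·(-9/4−8) + (-3/2)·(8−(-7))) = ½·(-171/4 + 205/2 − 45/2) = 149/8, so the M-coordinate is 1/4.
Check: 1/4 + 1/2 + 1/4 = 1.

(1/4, 1/2, 1/4)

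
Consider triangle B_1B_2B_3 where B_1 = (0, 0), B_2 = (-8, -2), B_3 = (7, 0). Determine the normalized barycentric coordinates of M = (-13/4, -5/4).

Signed area of the reference triangle: [B_1B_2B_3] = ½·(0·(-2−0) + (-8)·(0−0) + 7·(0−(-2))) = ½·(0 + 0 + 14) = 7.
[MB_2B_3] = ½·((-13/4)·(-2−0) + (-8)·(0−(-5/4)) + 7·(-5/4−(-2))) = ½·(13/2 − 10 + 21/4) = 7/8, so the B_1-coordinate is (7/8)/7 = 1/8.
[B_1MB_3] = ½·(0·(-5/4−0) + (-13/4)·(0−0) + 7·(0−(-5/4))) = ½·(0 + 0 + 35/4) = 35/8, so the B_2-coordinate is 5/8.
[B_1B_2M] = ½·(0·(-2−(-5/4)) + (-8)·(-5/4−0) + (-13/4)·(0−(-2))) = ½·(0 + 10 − 13/2) = 7/4, so the B_3-coordinate is 1/4.

(1/8, 5/8, 1/4)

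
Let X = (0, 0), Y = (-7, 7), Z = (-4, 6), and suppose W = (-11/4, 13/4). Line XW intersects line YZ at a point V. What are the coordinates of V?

(-11/2, 13/2)

Barycentric coordinates of W with respect to XYZ: (1/2, 1/4, 1/4).
On side YZ the X-coordinate is zero; dropping W's X-weight 1/2 and renormalizing the remaining 1/4 : 1/4 gives weights 1/2, 1/2 on Y, Z.
V = (1/2)·(-7, 7) + (1/2)·(-4, 6) = (-11/2, 13/2).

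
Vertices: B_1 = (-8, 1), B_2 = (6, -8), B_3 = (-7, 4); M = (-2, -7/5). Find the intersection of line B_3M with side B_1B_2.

(4/3, -5)

Barycentric coordinates of M with respect to B_1B_2B_3: (1/5, 2/5, 2/5).
On side B_1B_2 the B_3-coordinate is zero; dropping M's B_3-weight 2/5 and renormalizing the remaining 1/5 : 2/5 gives weights 1/3, 2/3 on B_1, B_2.
N = (1/3)·(-8, 1) + (2/3)·(6, -8) = (4/3, -5).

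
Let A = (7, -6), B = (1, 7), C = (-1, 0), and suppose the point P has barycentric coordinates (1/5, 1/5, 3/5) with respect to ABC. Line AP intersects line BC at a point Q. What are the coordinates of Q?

(-1/2, 7/4)

Line AP meets BC where the A-coordinate vanishes; zeroing P's A-weight and renormalizing leaves B, C-weights 1/5 : 3/5 → (1/4, 3/4).
So Q = (1/4)·B + (3/4)·C = (-1/2, 7/4).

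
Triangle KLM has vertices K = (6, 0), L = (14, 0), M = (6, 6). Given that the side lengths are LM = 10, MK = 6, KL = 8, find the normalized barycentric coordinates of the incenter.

(5/12, 1/4, 1/3)

The incenter has barycentric coordinates proportional to the opposite side lengths: (10 : 6 : 8).
Normalizing by 10+6+8 = 24 gives (5/12, 1/4, 1/3).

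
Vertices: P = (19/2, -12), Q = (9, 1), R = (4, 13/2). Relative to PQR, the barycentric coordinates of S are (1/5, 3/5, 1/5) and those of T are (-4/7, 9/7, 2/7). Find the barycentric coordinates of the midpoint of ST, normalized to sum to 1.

Since both coordinate triples sum to 1, the midpoint's barycentrics are the componentwise average.
(1/5+-4/7)/2 = -13/70; similarly 33/35 and 17/70.

(-13/70, 33/35, 17/70)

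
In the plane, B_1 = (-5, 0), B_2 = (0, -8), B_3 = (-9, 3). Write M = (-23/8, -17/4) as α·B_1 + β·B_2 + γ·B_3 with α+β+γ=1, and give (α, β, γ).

Signed area of the reference triangle: [B_1B_2B_3] = ½·((-5)·(-8−3) + 0·(3−0) + (-9)·(0−(-8))) = ½·(55 + 0 − 72) = -17/2.
[MB_2B_3] = ½·((-23/8)·(-8−3) + 0·(3−(-17/4)) + (-9)·(-17/4−(-8))) = ½·(253/8 + 0 − 135/4) = -17/16, so the B_1-coordinate is (-17/16)/(-17/2) = 1/8.
[B_1MB_3] = ½·((-5)·(-17/4−3) + (-23/8)·(3−0) + (-9)·(0−(-17/4))) = ½·(145/4 − 69/8 − 153/4) = -85/16, so the B_2-coordinate is 5/8.
[B_1B_2M] = ½·((-5)·(-8−(-17/4)) + 0·(-17/4−0) + (-23/8)·(0−(-8))) = ½·(75/4 + 0 − 23) = -17/8, so the B_3-coordinate is 1/4.

(1/8, 5/8, 1/4)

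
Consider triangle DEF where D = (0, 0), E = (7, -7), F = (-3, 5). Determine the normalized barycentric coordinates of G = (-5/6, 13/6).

Signed area of the reference triangle: [DEF] = ½·(0·(-7−5) + 7·(5−0) + (-3)·(0−(-7))) = ½·(0 + 35 − 21) = 7.
[GEF] = ½·((-5/6)·(-7−5) + 7·(5−(13/6)) + (-3)·(13/6−(-7))) = ½·(10 + 119/6 − 55/2) = 7/6, so the D-coordinate is (7/6)/7 = 1/6.
[DGF] = ½·(0·(13/6−5) + (-5/6)·(5−0) + (-3)·(0−(13/6))) = ½·(0 − 25/6 + 13/2) = 7/6, so the E-coordinate is 1/6.
[DEG] = ½·(0·(-7−(13/6)) + 7·(13/6−0) + (-5/6)·(0−(-7))) = ½·(0 + 91/6 − 35/6) = 14/3, so the F-coordinate is 2/3.

(1/6, 1/6, 2/3)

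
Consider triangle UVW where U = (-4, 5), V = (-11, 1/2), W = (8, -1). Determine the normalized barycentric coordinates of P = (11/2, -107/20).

Signed area of the reference triangle: [UVW] = ½·((-4)·(1/2−(-1)) + (-11)·(-1−5) + 8·(5−(1/2))) = ½·(-6 + 66 + 36) = 48.
[PVW] = ½·((11/2)·(1/2−(-1)) + (-11)·(-1−(-107/20)) + 8·(-107/20−(1/2))) = ½·(33/4 − 957/20 − 234/5) = -216/5, so the U-coordinate is (-216/5)/48 = -9/10.
[UPW] = ½·((-4)·(-107/20−(-1)) + (11/2)·(-1−5) + 8·(5−(-107/20))) = ½·(87/5 − 33 + 414/5) = 168/5, so the V-coordinate is 7/10.
[UVP] = ½·((-4)·(1/2−(-107/20)) + (-11)·(-107/20−5) + (11/2)·(5−(1/2))) = ½·(-117/5 + 2277/20 + 99/4) = 288/5, so the W-coordinate is 6/5.
Check: -9/10 + 7/10 + 6/5 = 1.

(-9/10, 7/10, 6/5)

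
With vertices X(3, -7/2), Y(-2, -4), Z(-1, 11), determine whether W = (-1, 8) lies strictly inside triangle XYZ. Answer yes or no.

yes

Barycentric coordinates of W: (6/149, 24/149, 119/149).
The three coordinates are positive, positive, positive; a point is interior exactly when all three are positive.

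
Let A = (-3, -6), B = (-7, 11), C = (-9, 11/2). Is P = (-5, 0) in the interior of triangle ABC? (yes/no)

yes

Barycentric coordinates of P: (33/56, 13/56, 5/28).
The three coordinates are positive, positive, positive; a point is interior exactly when all three are positive.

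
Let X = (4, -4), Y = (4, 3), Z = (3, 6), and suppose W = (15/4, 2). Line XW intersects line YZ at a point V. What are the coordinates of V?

(11/3, 4)

Barycentric coordinates of W with respect to XYZ: (1/4, 1/2, 1/4).
On side YZ the X-coordinate is zero; dropping W's X-weight 1/4 and renormalizing the remaining 1/2 : 1/4 gives weights 2/3, 1/3 on Y, Z.
V = (2/3)·(4, 3) + (1/3)·(3, 6) = (11/3, 4).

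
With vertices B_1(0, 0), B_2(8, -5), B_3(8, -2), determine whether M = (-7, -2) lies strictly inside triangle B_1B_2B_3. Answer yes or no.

no

Barycentric coordinates of M: (15/8, 5/4, -17/8).
The three coordinates are positive, positive, negative; a point is interior exactly when all three are positive.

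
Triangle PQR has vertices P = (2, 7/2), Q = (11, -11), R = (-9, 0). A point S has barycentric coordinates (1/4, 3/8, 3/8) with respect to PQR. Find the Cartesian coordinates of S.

(5/4, -13/4)

S = (1/4)·P + (3/8)·Q + (3/8)·R.
x-coordinate: (1/4)·2 + (3/8)·11 + (3/8)·(-9) = 5/4.
y-coordinate: (1/4)·(7/2) + (3/8)·(-11) + (3/8)·0 = -13/4.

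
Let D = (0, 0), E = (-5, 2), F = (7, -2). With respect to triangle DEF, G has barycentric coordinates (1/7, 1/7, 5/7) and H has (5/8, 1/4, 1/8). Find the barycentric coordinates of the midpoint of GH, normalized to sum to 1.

Since both coordinate triples sum to 1, the midpoint's barycentrics are the componentwise average.
(1/7+5/8)/2 = 43/112; similarly 11/56 and 47/112.

(43/112, 11/56, 47/112)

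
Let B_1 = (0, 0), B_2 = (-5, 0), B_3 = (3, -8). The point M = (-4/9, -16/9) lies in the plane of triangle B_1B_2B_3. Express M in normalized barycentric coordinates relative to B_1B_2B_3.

Signed area of the reference triangle: [B_1B_2B_3] = ½·(0·(0−(-8)) + (-5)·(-8−0) + 3·(0−0)) = ½·(0 + 40 + 0) = 20.
[MB_2B_3] = ½·((-4/9)·(0−(-8)) + (-5)·(-8−(-16/9)) + 3·(-16/9−0)) = ½·(-32/9 + 280/9 − 16/3) = 100/9, so the B_1-coordinate is (100/9)/20 = 5/9.
[B_1MB_3] = ½·(0·(-16/9−(-8)) + (-4/9)·(-8−0) + 3·(0−(-16/9))) = ½·(0 + 32/9 + 16/3) = 40/9, so the B_2-coordinate is 2/9.
[B_1B_2M] = ½·(0·(0−(-16/9)) + (-5)·(-16/9−0) + (-4/9)·(0−0)) = ½·(0 + 80/9 + 0) = 40/9, so the B_3-coordinate is 2/9.
Check: 5/9 + 2/9 + 2/9 = 1.

(5/9, 2/9, 2/9)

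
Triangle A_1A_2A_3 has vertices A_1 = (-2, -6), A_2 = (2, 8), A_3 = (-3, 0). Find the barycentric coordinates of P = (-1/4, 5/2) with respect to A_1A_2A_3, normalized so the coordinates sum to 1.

(1/4, 1/2, 1/4)

Signed area of the reference triangle: [A_1A_2A_3] = ½·((-2)·(8−0) + 2·(0−(-6)) + (-3)·(-6−8)) = ½·(-16 + 12 + 42) = 19.
[PA_2A_3] = ½·((-1/4)·(8−0) + 2·(0−(5/2)) + (-3)·(5/2−8)) = ½·(-2 − 5 + 33/2) = 19/4, so the A_1-coordinate is (19/4)/19 = 1/4.
[A_1PA_3] = ½·((-2)·(5/2−0) + (-1/4)·(0−(-6)) + (-3)·(-6−(5/2))) = ½·(-5 − 3/2 + 51/2) = 19/2, so the A_2-coordinate is 1/2.
[A_1A_2P] = ½·((-2)·(8−(5/2)) + 2·(5/2−(-6)) + (-1/4)·(-6−8)) = ½·(-11 + 17 + 7/2) = 19/4, so the A_3-coordinate is 1/4.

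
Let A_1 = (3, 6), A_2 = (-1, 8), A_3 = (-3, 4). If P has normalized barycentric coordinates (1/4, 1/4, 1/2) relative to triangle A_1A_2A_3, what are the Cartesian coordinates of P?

(-1, 11/2)

P = (1/4)·A_1 + (1/4)·A_2 + (1/2)·A_3.
x-coordinate: (1/4)·3 + (1/4)·(-1) + (1/2)·(-3) = -1.
y-coordinate: (1/4)·6 + (1/4)·8 + (1/2)·4 = 11/2.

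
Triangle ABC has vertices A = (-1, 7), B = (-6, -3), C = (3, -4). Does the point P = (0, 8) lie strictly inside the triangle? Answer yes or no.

no

Barycentric coordinates of P: (21/19, -3/19, 1/19).
The three coordinates are positive, negative, positive; a point is interior exactly when all three are positive.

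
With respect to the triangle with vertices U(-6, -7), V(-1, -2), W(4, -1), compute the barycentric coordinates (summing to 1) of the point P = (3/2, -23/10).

(1/5, 1/10, 7/10)

Signed area of the reference triangle: [UVW] = ½·((-6)·(-2−(-1)) + (-1)·(-1−(-7)) + 4·(-7−(-2))) = ½·(6 − 6 − 20) = -10.
[PVW] = ½·((3/2)·(-2−(-1)) + (-1)·(-1−(-23/10)) + 4·(-23/10−(-2))) = ½·(-3/2 − 13/10 − 6/5) = -2, so the U-coordinate is (-2)/(-10) = 1/5.
[UPW] = ½·((-6)·(-23/10−(-1)) + (3/2)·(-1−(-7)) + 4·(-7−(-23/10))) = ½·(39/5 + 9 − 94/5) = -1, so the V-coordinate is 1/10.
[UVP] = ½·((-6)·(-2−(-23/10)) + (-1)·(-23/10−(-7)) + (3/2)·(-7−(-2))) = ½·(-9/5 − 47/10 − 15/2) = -7, so the W-coordinate is 7/10.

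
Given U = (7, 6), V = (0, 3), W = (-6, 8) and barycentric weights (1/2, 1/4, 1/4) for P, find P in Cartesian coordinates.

P = (1/2)·U + (1/4)·V + (1/4)·W.
x-coordinate: (1/2)·7 + (1/4)·0 + (1/4)·(-6) = 2.
y-coordinate: (1/2)·6 + (1/4)·3 + (1/4)·8 = 23/4.

(2, 23/4)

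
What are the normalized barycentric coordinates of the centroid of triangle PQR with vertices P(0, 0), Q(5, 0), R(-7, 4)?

The centroid is the average of the vertices, so each weight is 1/3.

(1/3, 1/3, 1/3)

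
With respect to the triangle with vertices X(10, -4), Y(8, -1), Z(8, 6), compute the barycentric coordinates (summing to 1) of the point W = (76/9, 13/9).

Signed area of the reference triangle: [XYZ] = ½·(10·(-1−6) + 8·(6−(-4)) + 8·(-4−(-1))) = ½·(-70 + 80 − 24) = -7.
[WYZ] = ½·((76/9)·(-1−6) + 8·(6−(13/9)) + 8·(13/9−(-1))) = ½·(-532/9 + 328/9 + 176/9) = -14/9, so the X-coordinate is (-14/9)/(-7) = 2/9.
[XWZ] = ½·(10·(13/9−6) + (76/9)·(6−(-4)) + 8·(-4−(13/9))) = ½·(-410/9 + 760/9 − 392/9) = -7/3, so the Y-coordinate is 1/3.
[XYW] = ½·(10·(-1−(13/9)) + 8·(13/9−(-4)) + (76/9)·(-4−(-1))) = ½·(-220/9 + 392/9 − 76/3) = -28/9, so the Z-coordinate is 4/9.
Check: 2/9 + 1/3 + 4/9 = 1.

(2/9, 1/3, 4/9)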